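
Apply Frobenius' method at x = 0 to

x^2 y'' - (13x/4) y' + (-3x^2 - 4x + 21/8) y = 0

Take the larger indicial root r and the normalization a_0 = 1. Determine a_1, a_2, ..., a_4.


Write in Frobenius form y'' + (p(x)/x) y' + (q(x)/x^2) y = 0:
  p(x) = -13/4,  q(x) = -3x^2 - 4x + 21/8.
Indicial equation: r(r-1) + (-13/4) r + (21/8) = 0 -> roots r_1 = 7/2, r_2 = 3/4.
Take r = r_1 = 7/2. Let y(x) = x^r sum_{n>=0} a_n x^n with a_0 = 1.
Substitute y = x^r sum a_n x^n and match x^{r+n}. The recurrence is
  D(n) a_n - 4 a_{n-1} - 3 a_{n-2} = 0,  where D(n) = (r+n)(r+n-1) + (-13/4)(r+n) + (21/8).
  a_n = [4 a_{n-1} + 3 a_{n-2}] / D(n).
Since the indicial polynomial factors as (r - r_1)(r - r_2), D(n) = (r_1 + n - r_1)(r_1 + n - r_2) = n(n + 11/4).
Evaluating step by step (a_0 = 1):
  n = 1: D(1) = 1(1 + 11/4) = 15/4; numerator = 4(1) = 4; a_1 = (4)/(15/4) = 16/15
  n = 2: D(2) = 2(2 + 11/4) = 19/2; numerator = 4(16/15) + 3(1) = 109/15; a_2 = (109/15)/(19/2) = 218/285
  n = 3: D(3) = 3(3 + 11/4) = 69/4; numerator = 4(218/285) + 3(16/15) = 1784/285; a_3 = (1784/285)/(69/4) = 7136/19665
  n = 4: D(4) = 4(4 + 11/4) = 27; numerator = 4(7136/19665) + 3(218/285) = 14734/3933; a_4 = (14734/3933)/(27) = 14734/106191

r = 7/2; a_0 = 1; a_1 = 16/15; a_2 = 218/285; a_3 = 7136/19665; a_4 = 14734/106191


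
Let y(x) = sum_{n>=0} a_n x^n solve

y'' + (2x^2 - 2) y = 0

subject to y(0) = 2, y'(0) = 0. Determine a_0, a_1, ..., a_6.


Ansatz: y(x) = sum_{n>=0} a_n x^n, so y'(x) = sum_{n>=1} n a_n x^(n-1) and y''(x) = sum_{n>=2} n(n-1) a_n x^(n-2).
Substitute into P(x) y'' + Q(x) y' + R(x) y = 0 with P(x) = 1, Q(x) = 0, R(x) = 2x^2 - 2, and match powers of x.
Initial conditions: a_0 = 2, a_1 = 0.
Setting the coefficient of each power of x to zero and solving order by order (substituting the coefficients already found):
  x^0: 2 a_2 - 2 a_0 = 0  ->  2 a_2 = 2 a_0 = 4  ->  a_2 = 2
  x^1: 6 a_3 - 2 a_1 = 0  ->  6 a_3 = 2 a_1 = 0  ->  a_3 = 0
  x^2: 12 a_4 - 2 a_2 + 2 a_0 = 0  ->  12 a_4 = 2 a_2 - 2 a_0 = 0  ->  a_4 = 0
  x^3: 20 a_5 - 2 a_3 + 2 a_1 = 0  ->  20 a_5 = 2 a_3 - 2 a_1 = 0  ->  a_5 = 0
  x^4: 30 a_6 - 2 a_4 + 2 a_2 = 0  ->  30 a_6 = 2 a_4 - 2 a_2 = -4  ->  a_6 = -2/15
Truncated series: y(x) = 2 + 2 x^2 - (2/15) x^6 + O(x^7).

a_0 = 2; a_1 = 0; a_2 = 2; a_3 = 0; a_4 = 0; a_5 = 0; a_6 = -2/15


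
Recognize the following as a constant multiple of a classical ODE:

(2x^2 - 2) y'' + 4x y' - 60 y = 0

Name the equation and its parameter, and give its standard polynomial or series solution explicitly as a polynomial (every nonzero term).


All three coefficients share the factor -2; dividing through by -2 gives  (1 - x^2) y'' - 2x y' + 30 y = 0.
This matches the Legendre equation (1 - x^2) y'' - 2x y' + n(n+1) y = 0 (note the -2x y' term) with n(n+1) = 30, so n = 5; the polynomial solution is P_5(x).
With y = sum_k a_k x^k, matching x^k gives (k+2)(k+1) a_{k+2} = [k(k+1) - n(n+1)] a_k = (k - 5)(k + 6) a_k. The right side vanishes at k = 5, so the series with the parity of 5 terminates at degree 5.
Standard normalization (P_n(1) = 1): leading coefficient (2n)!/(2^n (n!)^2) = 3628800/(32*14400) = 63/8, so a_5 = 63/8. Work downward with a_k = (k+1)(k+2) a_{k+2} / ((k - 5)(k + 6)):
  a_3 = (4)(5)(63/8) / ((3 - 5)(3 + 6)) = (315/2)/(-18) = -35/4
  a_1 = (2)(3)(-35/4) / ((1 - 5)(1 + 6)) = (-105/2)/(-28) = 15/8
Hence P_5(x) = 63 x^5/8 - 35 x^3/4 + 15 x/8.

P_5(x); series = 63 x^5/8 - 35 x^3/4 + 15 x/8


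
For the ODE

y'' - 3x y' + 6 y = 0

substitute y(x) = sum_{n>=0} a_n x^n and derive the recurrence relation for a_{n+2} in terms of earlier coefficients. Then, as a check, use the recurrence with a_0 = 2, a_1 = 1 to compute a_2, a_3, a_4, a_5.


Substitute y = sum_n a_n x^n.
y''(x) has coefficient (n+2)(n+1) a_{n+2} at x^n;
-3 x y'(x) has coefficient -3 n a_n at x^n (shift);
6 y(x) has coefficient 6 a_n at x^n.
Matching x^n: (n+2)(n+1) a_{n+2} + (-3n + 6) a_n = 0.
Thus a_{n+2} = (3n - 6) / ((n+1)(n+2)) * a_n.

Check with a_0 = 2, a_1 = 1 (apply the recurrence for n = 0, 1, 2, 3): a_0 = 2, a_1 = 1, a_2 = -6, a_3 = -1/2, a_4 = 0, a_5 = -3/40.

a_(n+2) = (3n - 6) / ((n+1)(n+2)) * a_n; check: a_0 = 2, a_1 = 1, a_2 = -6, a_3 = -1/2, a_4 = 0, a_5 = -3/40


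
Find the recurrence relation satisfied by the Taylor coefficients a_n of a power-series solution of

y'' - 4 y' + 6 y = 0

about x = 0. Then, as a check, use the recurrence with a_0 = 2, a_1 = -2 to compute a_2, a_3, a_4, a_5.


Substitute y = sum_n a_n x^n.
y''(x) has coefficient (n+2)(n+1) a_{n+2} at x^n;
-4 y'(x) has coefficient -4 (n+1) a_{n+1} at x^n;
6 y(x) has coefficient 6 a_n at x^n.
Matching x^n: (n+2)(n+1) a_{n+2} - 4 (n+1) a_{n+1} + 6 a_n = 0.
Thus a_{n+2} = [4 (n+1) a_{n+1} - 6 a_n] / ((n+1)(n+2)).

Check with a_0 = 2, a_1 = -2 (apply the recurrence for n = 0, 1, 2, 3): a_0 = 2, a_1 = -2, a_2 = -10, a_3 = -34/3, a_4 = -19/3, a_5 = -5/3.

a_(n+2) = [4 (n+1) a_(n+1) - 6 a_n] / ((n+1)(n+2)); check: a_0 = 2, a_1 = -2, a_2 = -10, a_3 = -34/3, a_4 = -19/3, a_5 = -5/3


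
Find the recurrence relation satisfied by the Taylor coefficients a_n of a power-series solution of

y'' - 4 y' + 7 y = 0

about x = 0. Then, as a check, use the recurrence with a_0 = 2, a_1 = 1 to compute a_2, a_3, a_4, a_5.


Substitute y = sum_n a_n x^n.
y''(x) has coefficient (n+2)(n+1) a_{n+2} at x^n;
-4 y'(x) has coefficient -4 (n+1) a_{n+1} at x^n;
7 y(x) has coefficient 7 a_n at x^n.
Matching x^n: (n+2)(n+1) a_{n+2} - 4 (n+1) a_{n+1} + 7 a_n = 0.
Thus a_{n+2} = [4 (n+1) a_{n+1} - 7 a_n] / ((n+1)(n+2)).

Check with a_0 = 2, a_1 = 1 (apply the recurrence for n = 0, 1, 2, 3): a_0 = 2, a_1 = 1, a_2 = -5, a_3 = -47/6, a_4 = -59/12, a_5 = -143/120.

a_(n+2) = [4 (n+1) a_(n+1) - 7 a_n] / ((n+1)(n+2)); check: a_0 = 2, a_1 = 1, a_2 = -5, a_3 = -47/6, a_4 = -59/12, a_5 = -143/120


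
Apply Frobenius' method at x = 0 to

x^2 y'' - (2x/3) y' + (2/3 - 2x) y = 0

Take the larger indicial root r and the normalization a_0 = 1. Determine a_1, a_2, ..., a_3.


Write in Frobenius form y'' + (p(x)/x) y' + (q(x)/x^2) y = 0:
  p(x) = -2/3,  q(x) = 2/3 - 2x.
Indicial equation: r(r-1) + (-2/3) r + (2/3) = 0 -> roots r_1 = 1, r_2 = 2/3.
Take r = r_1 = 1. Let y(x) = x^r sum_{n>=0} a_n x^n with a_0 = 1.
Substitute y = x^r sum a_n x^n and match x^{r+n}. The recurrence is
  D(n) a_n - 2 a_{n-1} = 0,  where D(n) = (r+n)(r+n-1) + (-2/3)(r+n) + (2/3).
  a_n = 2 / D(n) * a_{n-1}.
Since the indicial polynomial factors as (r - r_1)(r - r_2), D(n) = (r_1 + n - r_1)(r_1 + n - r_2) = n(n + 1/3).
Evaluating step by step (a_0 = 1):
  n = 1: D(1) = 1(1 + 1/3) = 4/3; numerator = 2(1) = 2; a_1 = (2)/(4/3) = 3/2
  n = 2: D(2) = 2(2 + 1/3) = 14/3; numerator = 2(3/2) = 3; a_2 = (3)/(14/3) = 9/14
  n = 3: D(3) = 3(3 + 1/3) = 10; numerator = 2(9/14) = 9/7; a_3 = (9/7)/(10) = 9/70

r = 1; a_0 = 1; a_1 = 3/2; a_2 = 9/14; a_3 = 9/70


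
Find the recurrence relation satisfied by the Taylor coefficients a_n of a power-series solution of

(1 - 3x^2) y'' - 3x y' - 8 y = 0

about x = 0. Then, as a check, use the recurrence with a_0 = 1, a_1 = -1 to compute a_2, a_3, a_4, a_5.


Substitute y = sum_n a_n x^n.
(1 - 3 x^2) y'' contributes (n+2)(n+1) a_{n+2} - 3 n(n-1) a_n at x^n.
-3 x y'(x) contributes -3 n a_n at x^n.
-8 y(x) contributes -8 a_n at x^n.
Matching x^n: (n+2)(n+1) a_{n+2} + (-3 n(n-1) - 3 n - 8) a_n = 0.
Thus a_{n+2} = (3 n(n-1) + 3 n + 8) / ((n+1)(n+2)) * a_n.

Check with a_0 = 1, a_1 = -1 (apply the recurrence for n = 0, 1, 2, 3): a_0 = 1, a_1 = -1, a_2 = 4, a_3 = -11/6, a_4 = 20/3, a_5 = -77/24.

a_(n+2) = (3 n(n-1) + 3 n + 8) / ((n+1)(n+2)) * a_n; check: a_0 = 1, a_1 = -1, a_2 = 4, a_3 = -11/6, a_4 = 20/3, a_5 = -77/24


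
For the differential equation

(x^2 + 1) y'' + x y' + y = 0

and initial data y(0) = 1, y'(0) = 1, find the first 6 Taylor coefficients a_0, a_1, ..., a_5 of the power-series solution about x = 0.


Ansatz: y(x) = sum_{n>=0} a_n x^n, so y'(x) = sum_{n>=1} n a_n x^(n-1) and y''(x) = sum_{n>=2} n(n-1) a_n x^(n-2).
Substitute into P(x) y'' + Q(x) y' + R(x) y = 0 with P(x) = x^2 + 1, Q(x) = x, R(x) = 1, and match powers of x.
Initial conditions: a_0 = 1, a_1 = 1.
Setting the coefficient of each power of x to zero and solving order by order (substituting the coefficients already found):
  x^0: 2 a_2 + a_0 = 0  ->  2 a_2 = -a_0 = -1  ->  a_2 = -1/2
  x^1: 6 a_3 + 2 a_1 = 0  ->  6 a_3 = -2 a_1 = -2  ->  a_3 = -1/3
  x^2: 12 a_4 + 5 a_2 = 0  ->  12 a_4 = -5 a_2 = 5/2  ->  a_4 = 5/24
  x^3: 20 a_5 + 10 a_3 = 0  ->  20 a_5 = -10 a_3 = 10/3  ->  a_5 = 1/6
Truncated series: y(x) = 1 + x - (1/2) x^2 - (1/3) x^3 + (5/24) x^4 + (1/6) x^5 + O(x^6).

a_0 = 1; a_1 = 1; a_2 = -1/2; a_3 = -1/3; a_4 = 5/24; a_5 = 1/6


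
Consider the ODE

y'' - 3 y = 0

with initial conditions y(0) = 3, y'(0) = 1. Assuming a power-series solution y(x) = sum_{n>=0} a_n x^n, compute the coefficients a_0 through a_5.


Ansatz: y(x) = sum_{n>=0} a_n x^n, so y'(x) = sum_{n>=1} n a_n x^(n-1) and y''(x) = sum_{n>=2} n(n-1) a_n x^(n-2).
Substitute into P(x) y'' + Q(x) y' + R(x) y = 0 with P(x) = 1, Q(x) = 0, R(x) = -3, and match powers of x.
Initial conditions: a_0 = 3, a_1 = 1.
Setting the coefficient of each power of x to zero and solving order by order (substituting the coefficients already found):
  x^0: 2 a_2 - 3 a_0 = 0  ->  2 a_2 = 3 a_0 = 9  ->  a_2 = 9/2
  x^1: 6 a_3 - 3 a_1 = 0  ->  6 a_3 = 3 a_1 = 3  ->  a_3 = 1/2
  x^2: 12 a_4 - 3 a_2 = 0  ->  12 a_4 = 3 a_2 = 27/2  ->  a_4 = 9/8
  x^3: 20 a_5 - 3 a_3 = 0  ->  20 a_5 = 3 a_3 = 3/2  ->  a_5 = 3/40
Truncated series: y(x) = 3 + x + (9/2) x^2 + (1/2) x^3 + (9/8) x^4 + (3/40) x^5 + O(x^6).

a_0 = 3; a_1 = 1; a_2 = 9/2; a_3 = 1/2; a_4 = 9/8; a_5 = 3/40


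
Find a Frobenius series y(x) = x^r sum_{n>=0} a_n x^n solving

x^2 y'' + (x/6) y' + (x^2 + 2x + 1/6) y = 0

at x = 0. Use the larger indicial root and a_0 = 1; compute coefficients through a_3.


Write in Frobenius form y'' + (p(x)/x) y' + (q(x)/x^2) y = 0:
  p(x) = 1/6,  q(x) = x^2 + 2x + 1/6.
Indicial equation: r(r-1) + (1/6) r + (1/6) = 0 -> roots r_1 = 1/2, r_2 = 1/3.
Take r = r_1 = 1/2. Let y(x) = x^r sum_{n>=0} a_n x^n with a_0 = 1.
Substitute y = x^r sum a_n x^n and match x^{r+n}. The recurrence is
  D(n) a_n + 2 a_{n-1} + 1 a_{n-2} = 0,  where D(n) = (r+n)(r+n-1) + (1/6)(r+n) + (1/6).
  a_n = [-2 a_{n-1} - 1 a_{n-2}] / D(n).
Since the indicial polynomial factors as (r - r_1)(r - r_2), D(n) = (r_1 + n - r_1)(r_1 + n - r_2) = n(n + 1/6).
Evaluating step by step (a_0 = 1):
  n = 1: D(1) = 1(1 + 1/6) = 7/6; numerator = -2(1) = -2; a_1 = (-2)/(7/6) = -12/7
  n = 2: D(2) = 2(2 + 1/6) = 13/3; numerator = -2(-12/7) - 1(1) = 17/7; a_2 = (17/7)/(13/3) = 51/91
  n = 3: D(3) = 3(3 + 1/6) = 19/2; numerator = -2(51/91) - 1(-12/7) = 54/91; a_3 = (54/91)/(19/2) = 108/1729

r = 1/2; a_0 = 1; a_1 = -12/7; a_2 = 51/91; a_3 = 108/1729


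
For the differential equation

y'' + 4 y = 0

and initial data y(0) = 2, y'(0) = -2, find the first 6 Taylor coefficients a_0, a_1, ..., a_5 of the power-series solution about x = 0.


Ansatz: y(x) = sum_{n>=0} a_n x^n, so y'(x) = sum_{n>=1} n a_n x^(n-1) and y''(x) = sum_{n>=2} n(n-1) a_n x^(n-2).
Substitute into P(x) y'' + Q(x) y' + R(x) y = 0 with P(x) = 1, Q(x) = 0, R(x) = 4, and match powers of x.
Initial conditions: a_0 = 2, a_1 = -2.
Setting the coefficient of each power of x to zero and solving order by order (substituting the coefficients already found):
  x^0: 2 a_2 + 4 a_0 = 0  ->  2 a_2 = -4 a_0 = -8  ->  a_2 = -4
  x^1: 6 a_3 + 4 a_1 = 0  ->  6 a_3 = -4 a_1 = 8  ->  a_3 = 4/3
  x^2: 12 a_4 + 4 a_2 = 0  ->  12 a_4 = -4 a_2 = 16  ->  a_4 = 4/3
  x^3: 20 a_5 + 4 a_3 = 0  ->  20 a_5 = -4 a_3 = -16/3  ->  a_5 = -4/15
Truncated series: y(x) = 2 - 2 x - 4 x^2 + (4/3) x^3 + (4/3) x^4 - (4/15) x^5 + O(x^6).

a_0 = 2; a_1 = -2; a_2 = -4; a_3 = 4/3; a_4 = 4/3; a_5 = -4/15


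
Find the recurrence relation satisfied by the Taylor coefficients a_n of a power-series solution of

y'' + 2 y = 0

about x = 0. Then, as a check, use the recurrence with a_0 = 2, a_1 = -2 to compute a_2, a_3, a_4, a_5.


Substitute y = sum_n a_n x^n into y'' + (const) y = 0.
y''(x) = sum_{n>=0} (n+2)(n+1) a_{n+2} x^n.
The ODE becomes sum_n [(n+2)(n+1) a_{n+2} + 2 a_n] x^n = 0.
Setting each coefficient to zero gives the recurrence:
  (n+2)(n+1) a_{n+2} + 2 a_n = 0,
  a_{n+2} = -2 / ((n+1)(n+2)) a_n.

Check with a_0 = 2, a_1 = -2 (apply the recurrence for n = 0, 1, 2, 3): a_0 = 2, a_1 = -2, a_2 = -2, a_3 = 2/3, a_4 = 1/3, a_5 = -1/15.

a_{n+2} = -2/((n+1)(n+2)) * a_n; check: a_0 = 2, a_1 = -2, a_2 = -2, a_3 = 2/3, a_4 = 1/3, a_5 = -1/15


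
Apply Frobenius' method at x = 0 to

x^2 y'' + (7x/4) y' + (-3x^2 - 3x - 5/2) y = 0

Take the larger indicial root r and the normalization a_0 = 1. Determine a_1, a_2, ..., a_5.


Write in Frobenius form y'' + (p(x)/x) y' + (q(x)/x^2) y = 0:
  p(x) = 7/4,  q(x) = -3x^2 - 3x - 5/2.
Indicial equation: r(r-1) + (7/4) r + (-5/2) = 0 -> roots r_1 = 5/4, r_2 = -2.
Take r = r_1 = 5/4. Let y(x) = x^r sum_{n>=0} a_n x^n with a_0 = 1.
Substitute y = x^r sum a_n x^n and match x^{r+n}. The recurrence is
  D(n) a_n - 3 a_{n-1} - 3 a_{n-2} = 0,  where D(n) = (r+n)(r+n-1) + (7/4)(r+n) + (-5/2).
  a_n = [3 a_{n-1} + 3 a_{n-2}] / D(n).
Since the indicial polynomial factors as (r - r_1)(r - r_2), D(n) = (r_1 + n - r_1)(r_1 + n - r_2) = n(n + 13/4).
Evaluating step by step (a_0 = 1):
  n = 1: D(1) = 1(1 + 13/4) = 17/4; numerator = 3(1) = 3; a_1 = (3)/(17/4) = 12/17
  n = 2: D(2) = 2(2 + 13/4) = 21/2; numerator = 3(12/17) + 3(1) = 87/17; a_2 = (87/17)/(21/2) = 58/119
  n = 3: D(3) = 3(3 + 13/4) = 75/4; numerator = 3(58/119) + 3(12/17) = 426/119; a_3 = (426/119)/(75/4) = 568/2975
  n = 4: D(4) = 4(4 + 13/4) = 29; numerator = 3(568/2975) + 3(58/119) = 6054/2975; a_4 = (6054/2975)/(29) = 6054/86275
  n = 5: D(5) = 5(5 + 13/4) = 165/4; numerator = 3(6054/86275) + 3(568/2975) = 9654/12325; a_5 = (9654/12325)/(165/4) = 12872/677875

r = 5/4; a_0 = 1; a_1 = 12/17; a_2 = 58/119; a_3 = 568/2975; a_4 = 6054/86275; a_5 = 12872/677875


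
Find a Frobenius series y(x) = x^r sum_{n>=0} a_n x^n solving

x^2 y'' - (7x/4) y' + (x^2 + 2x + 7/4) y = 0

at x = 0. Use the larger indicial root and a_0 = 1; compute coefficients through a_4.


Write in Frobenius form y'' + (p(x)/x) y' + (q(x)/x^2) y = 0:
  p(x) = -7/4,  q(x) = x^2 + 2x + 7/4.
Indicial equation: r(r-1) + (-7/4) r + (7/4) = 0 -> roots r_1 = 7/4, r_2 = 1.
Take r = r_1 = 7/4. Let y(x) = x^r sum_{n>=0} a_n x^n with a_0 = 1.
Substitute y = x^r sum a_n x^n and match x^{r+n}. The recurrence is
  D(n) a_n + 2 a_{n-1} + 1 a_{n-2} = 0,  where D(n) = (r+n)(r+n-1) + (-7/4)(r+n) + (7/4).
  a_n = [-2 a_{n-1} - 1 a_{n-2}] / D(n).
Since the indicial polynomial factors as (r - r_1)(r - r_2), D(n) = (r_1 + n - r_1)(r_1 + n - r_2) = n(n + 3/4).
Evaluating step by step (a_0 = 1):
  n = 1: D(1) = 1(1 + 3/4) = 7/4; numerator = -2(1) = -2; a_1 = (-2)/(7/4) = -8/7
  n = 2: D(2) = 2(2 + 3/4) = 11/2; numerator = -2(-8/7) - 1(1) = 9/7; a_2 = (9/7)/(11/2) = 18/77
  n = 3: D(3) = 3(3 + 3/4) = 45/4; numerator = -2(18/77) - 1(-8/7) = 52/77; a_3 = (52/77)/(45/4) = 208/3465
  n = 4: D(4) = 4(4 + 3/4) = 19; numerator = -2(208/3465) - 1(18/77) = -1226/3465; a_4 = (-1226/3465)/(19) = -1226/65835

r = 7/4; a_0 = 1; a_1 = -8/7; a_2 = 18/77; a_3 = 208/3465; a_4 = -1226/65835


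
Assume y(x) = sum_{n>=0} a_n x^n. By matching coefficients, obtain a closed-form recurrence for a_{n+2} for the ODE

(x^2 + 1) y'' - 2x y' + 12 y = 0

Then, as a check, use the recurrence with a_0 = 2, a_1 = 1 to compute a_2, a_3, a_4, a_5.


Substitute y = sum_n a_n x^n.
(1 + 1 x^2) y'' contributes (n+2)(n+1) a_{n+2} + n(n-1) a_n at x^n.
-2 x y'(x) contributes -2 n a_n at x^n.
12 y(x) contributes 12 a_n at x^n.
Matching x^n: (n+2)(n+1) a_{n+2} + (n(n-1) - 2 n + 12) a_n = 0.
Thus a_{n+2} = (-n(n-1) + 2 n - 12) / ((n+1)(n+2)) * a_n.

Check with a_0 = 2, a_1 = 1 (apply the recurrence for n = 0, 1, 2, 3): a_0 = 2, a_1 = 1, a_2 = -12, a_3 = -5/3, a_4 = 10, a_5 = 1.

a_(n+2) = (-n(n-1) + 2 n - 12) / ((n+1)(n+2)) * a_n; check: a_0 = 2, a_1 = 1, a_2 = -12, a_3 = -5/3, a_4 = 10, a_5 = 1


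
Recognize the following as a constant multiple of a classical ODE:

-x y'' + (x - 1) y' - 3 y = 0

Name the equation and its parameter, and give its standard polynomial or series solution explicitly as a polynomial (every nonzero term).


All three coefficients share the factor -1; dividing through by -1 gives  x y'' + (1 - x) y' + 3 y = 0.
This matches the Laguerre equation x y'' + (1 - x) y' + n y = 0 with n = 3; the polynomial solution is L_3(x).
With y = sum_k a_k x^k, matching x^k gives (k+1)k a_{k+1} + (k+1) a_{k+1} - k a_k + n a_k = 0, i.e. (k+1)^2 a_{k+1} = (k - n) a_k = (k - 3) a_k. The right side vanishes at k = 3, so the series terminates at degree 3.
Standard normalization L_n(0) = 1 gives a_0 = 1. Work upward with a_{k+1} = (k - 3) a_k / (k+1)^2:
  a_1 = (0 - 3)(1) / 1^2 = -3/1 = -3
  a_2 = (1 - 3)(-3) / 2^2 = 6/4 = 3/2
  a_3 = (2 - 3)(3/2) / 3^2 = (-3/2)/9 = -1/6
Hence L_3(x) = -x^3/6 + 3 x^2/2 - 3 x + 1.

L_3(x); series = -x^3/6 + 3 x^2/2 - 3 x + 1


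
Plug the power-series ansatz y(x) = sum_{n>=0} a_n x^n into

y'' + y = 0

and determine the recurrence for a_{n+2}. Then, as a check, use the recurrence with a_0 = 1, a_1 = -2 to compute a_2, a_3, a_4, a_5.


Substitute y = sum_n a_n x^n into y'' + (const) y = 0.
y''(x) = sum_{n>=0} (n+2)(n+1) a_{n+2} x^n.
The ODE becomes sum_n [(n+2)(n+1) a_{n+2} + 1 a_n] x^n = 0.
Setting each coefficient to zero gives the recurrence:
  (n+2)(n+1) a_{n+2} + 1 a_n = 0,
  a_{n+2} = -1 / ((n+1)(n+2)) a_n.

Check with a_0 = 1, a_1 = -2 (apply the recurrence for n = 0, 1, 2, 3): a_0 = 1, a_1 = -2, a_2 = -1/2, a_3 = 1/3, a_4 = 1/24, a_5 = -1/60.

a_{n+2} = -1/((n+1)(n+2)) * a_n; check: a_0 = 1, a_1 = -2, a_2 = -1/2, a_3 = 1/3, a_4 = 1/24, a_5 = -1/60


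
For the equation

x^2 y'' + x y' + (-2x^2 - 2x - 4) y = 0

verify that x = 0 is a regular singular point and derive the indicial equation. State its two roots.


Divide by x^2 to reach normal form y'' + P_1(x) y' + P_2(x) y = 0 with P_1(x) = 1/x and P_2(x) = -2 - 2/x - 4/x^2.
x = 0 is a singular point because the y'-coefficient 1/x has a pole at x = 0 and the y-coefficient -2 - 2/x - 4/x^2 has a pole at x = 0.
It is a regular singular point because x P_1(x) = p(x) = 1 and x^2 P_2(x) = q(x) = -2x^2 - 2x - 4 are polynomials, hence analytic at x = 0.
p(0) = 1,  q(0) = -4.
Indicial equation: r(r-1) + p(0) r + q(0) = 0, i.e. r^2 + (p(0) - 1) r + q(0) = 0, i.e. r^2 - 4 = 0.
Discriminant: (0)^2 - 4(-4) = 16, so r = (0 ± 4)/2.
Solving: r_1 = 2, r_2 = -2.

indicial: r^2 - 4 = 0; roots r_1 = 2, r_2 = -2


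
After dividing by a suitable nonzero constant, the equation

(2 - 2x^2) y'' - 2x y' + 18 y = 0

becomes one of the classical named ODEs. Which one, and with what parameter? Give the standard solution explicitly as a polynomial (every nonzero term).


All three coefficients share the factor 2; dividing through by 2 gives  (1 - x^2) y'' - x y' + 9 y = 0.
This matches the Chebyshev equation (1 - x^2) y'' - x y' + n^2 y = 0 (note the -x y' term, not -2x y') with n^2 = 9, so n = 3; the polynomial solution is T_3(x).
With y = sum_k a_k x^k, matching x^k gives (k+2)(k+1) a_{k+2} = (k^2 - n^2) a_k = (k - 3)(k + 3) a_k. The right side vanishes at k = 3, so the series with the parity of 3 terminates at degree 3.
Standard normalization: leading coefficient of T_n is 2^(n-1), so a_3 = 2^2 = 4. Work downward with a_k = (k+1)(k+2) a_{k+2} / ((k - 3)(k + 3)):
  a_1 = (2)(3)(4) / ((1 - 3)(1 + 3)) = 24/(-8) = -3
Hence T_3(x) = 4 x^3 - 3 x.

T_3(x); series = 4 x^3 - 3 x


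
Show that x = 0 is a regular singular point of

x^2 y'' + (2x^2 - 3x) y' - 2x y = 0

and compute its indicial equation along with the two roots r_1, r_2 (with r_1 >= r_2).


Divide by x^2 to reach normal form y'' + P_1(x) y' + P_2(x) y = 0 with P_1(x) = 2 - 3/x and P_2(x) = -2/x.
x = 0 is a singular point because the y'-coefficient 2 - 3/x has a pole at x = 0 and the y-coefficient -2/x has a pole at x = 0.
It is a regular singular point because x P_1(x) = p(x) = 2x - 3 and x^2 P_2(x) = q(x) = -2x are polynomials, hence analytic at x = 0.
p(0) = -3,  q(0) = 0.
Indicial equation: r(r-1) + p(0) r + q(0) = 0, i.e. r^2 + (p(0) - 1) r + q(0) = 0, i.e. r^2 - 4 r = 0.
Discriminant: (-4)^2 - 4(0) = 16, so r = (4 ± 4)/2.
Solving: r_1 = 4, r_2 = 0.

indicial: r^2 - 4 r = 0; roots r_1 = 4, r_2 = 0


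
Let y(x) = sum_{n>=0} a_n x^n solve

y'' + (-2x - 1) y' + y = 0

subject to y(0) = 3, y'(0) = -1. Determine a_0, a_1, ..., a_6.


Ansatz: y(x) = sum_{n>=0} a_n x^n, so y'(x) = sum_{n>=1} n a_n x^(n-1) and y''(x) = sum_{n>=2} n(n-1) a_n x^(n-2).
Substitute into P(x) y'' + Q(x) y' + R(x) y = 0 with P(x) = 1, Q(x) = -2x - 1, R(x) = 1, and match powers of x.
Initial conditions: a_0 = 3, a_1 = -1.
Setting the coefficient of each power of x to zero and solving order by order (substituting the coefficients already found):
  x^0: 2 a_2 - a_1 + a_0 = 0  ->  2 a_2 = a_1 - a_0 = -4  ->  a_2 = -2
  x^1: 6 a_3 - 2 a_2 - a_1 = 0  ->  6 a_3 = 2 a_2 + a_1 = -5  ->  a_3 = -5/6
  x^2: 12 a_4 - 3 a_3 - 3 a_2 = 0  ->  12 a_4 = 3 a_3 + 3 a_2 = -17/2  ->  a_4 = -17/24
  x^3: 20 a_5 - 4 a_4 - 5 a_3 = 0  ->  20 a_5 = 4 a_4 + 5 a_3 = -7  ->  a_5 = -7/20
  x^4: 30 a_6 - 5 a_5 - 7 a_4 = 0  ->  30 a_6 = 5 a_5 + 7 a_4 = -161/24  ->  a_6 = -161/720
Truncated series: y(x) = 3 - x - 2 x^2 - (5/6) x^3 - (17/24) x^4 - (7/20) x^5 - (161/720) x^6 + O(x^7).

a_0 = 3; a_1 = -1; a_2 = -2; a_3 = -5/6; a_4 = -17/24; a_5 = -7/20; a_6 = -161/720


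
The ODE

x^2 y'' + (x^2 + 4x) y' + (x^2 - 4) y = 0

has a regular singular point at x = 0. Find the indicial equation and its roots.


Divide by x^2 to reach normal form y'' + P_1(x) y' + P_2(x) y = 0 with P_1(x) = 1 + 4/x and P_2(x) = 1 - 4/x^2.
x = 0 is a singular point because the y'-coefficient 1 + 4/x has a pole at x = 0 and the y-coefficient 1 - 4/x^2 has a pole at x = 0.
It is a regular singular point because x P_1(x) = p(x) = x + 4 and x^2 P_2(x) = q(x) = x^2 - 4 are polynomials, hence analytic at x = 0.
p(0) = 4,  q(0) = -4.
Indicial equation: r(r-1) + p(0) r + q(0) = 0, i.e. r^2 + (p(0) - 1) r + q(0) = 0, i.e. r^2 + 3 r - 4 = 0.
Discriminant: (3)^2 - 4(-4) = 25, so r = (-3 ± 5)/2.
Solving: r_1 = 1, r_2 = -4.

indicial: r^2 + 3 r - 4 = 0; roots r_1 = 1, r_2 = -4


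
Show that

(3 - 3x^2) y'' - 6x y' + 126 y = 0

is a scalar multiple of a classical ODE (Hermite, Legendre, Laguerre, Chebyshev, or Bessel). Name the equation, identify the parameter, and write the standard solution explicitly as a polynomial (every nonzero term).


All three coefficients share the factor 3; dividing through by 3 gives  (1 - x^2) y'' - 2x y' + 42 y = 0.
This matches the Legendre equation (1 - x^2) y'' - 2x y' + n(n+1) y = 0 (note the -2x y' term) with n(n+1) = 42, so n = 6; the polynomial solution is P_6(x).
With y = sum_k a_k x^k, matching x^k gives (k+2)(k+1) a_{k+2} = [k(k+1) - n(n+1)] a_k = (k - 6)(k + 7) a_k. The right side vanishes at k = 6, so the series with the parity of 6 terminates at degree 6.
Standard normalization (P_n(1) = 1): leading coefficient (2n)!/(2^n (n!)^2) = 479001600/(64*518400) = 231/16, so a_6 = 231/16. Work downward with a_k = (k+1)(k+2) a_{k+2} / ((k - 6)(k + 7)):
  a_4 = (5)(6)(231/16) / ((4 - 6)(4 + 7)) = (3465/8)/(-22) = -315/16
  a_2 = (3)(4)(-315/16) / ((2 - 6)(2 + 7)) = (-945/4)/(-36) = 105/16
  a_0 = (1)(2)(105/16) / ((0 - 6)(0 + 7)) = (105/8)/(-42) = -5/16
Hence P_6(x) = 231 x^6/16 - 315 x^4/16 + 105 x^2/16 - 5/16.

P_6(x); series = 231 x^6/16 - 315 x^4/16 + 105 x^2/16 - 5/16


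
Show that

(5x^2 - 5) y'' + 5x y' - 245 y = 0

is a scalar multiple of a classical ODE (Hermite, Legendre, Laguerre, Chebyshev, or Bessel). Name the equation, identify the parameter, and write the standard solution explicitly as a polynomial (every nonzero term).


All three coefficients share the factor -5; dividing through by -5 gives  (1 - x^2) y'' - x y' + 49 y = 0.
This matches the Chebyshev equation (1 - x^2) y'' - x y' + n^2 y = 0 (note the -x y' term, not -2x y') with n^2 = 49, so n = 7; the polynomial solution is T_7(x).
With y = sum_k a_k x^k, matching x^k gives (k+2)(k+1) a_{k+2} = (k^2 - n^2) a_k = (k - 7)(k + 7) a_k. The right side vanishes at k = 7, so the series with the parity of 7 terminates at degree 7.
Standard normalization: leading coefficient of T_n is 2^(n-1), so a_7 = 2^6 = 64. Work downward with a_k = (k+1)(k+2) a_{k+2} / ((k - 7)(k + 7)):
  a_5 = (6)(7)(64) / ((5 - 7)(5 + 7)) = 2688/(-24) = -112
  a_3 = (4)(5)(-112) / ((3 - 7)(3 + 7)) = -2240/(-40) = 56
  a_1 = (2)(3)(56) / ((1 - 7)(1 + 7)) = 336/(-48) = -7
Hence T_7(x) = 64 x^7 - 112 x^5 + 56 x^3 - 7 x.

T_7(x); series = 64 x^7 - 112 x^5 + 56 x^3 - 7 x


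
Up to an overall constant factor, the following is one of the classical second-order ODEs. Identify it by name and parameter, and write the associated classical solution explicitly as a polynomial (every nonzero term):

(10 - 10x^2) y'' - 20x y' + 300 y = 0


All three coefficients share the factor 10; dividing through by 10 gives  (1 - x^2) y'' - 2x y' + 30 y = 0.
This matches the Legendre equation (1 - x^2) y'' - 2x y' + n(n+1) y = 0 (note the -2x y' term) with n(n+1) = 30, so n = 5; the polynomial solution is P_5(x).
With y = sum_k a_k x^k, matching x^k gives (k+2)(k+1) a_{k+2} = [k(k+1) - n(n+1)] a_k = (k - 5)(k + 6) a_k. The right side vanishes at k = 5, so the series with the parity of 5 terminates at degree 5.
Standard normalization (P_n(1) = 1): leading coefficient (2n)!/(2^n (n!)^2) = 3628800/(32*14400) = 63/8, so a_5 = 63/8. Work downward with a_k = (k+1)(k+2) a_{k+2} / ((k - 5)(k + 6)):
  a_3 = (4)(5)(63/8) / ((3 - 5)(3 + 6)) = (315/2)/(-18) = -35/4
  a_1 = (2)(3)(-35/4) / ((1 - 5)(1 + 6)) = (-105/2)/(-28) = 15/8
Hence P_5(x) = 63 x^5/8 - 35 x^3/4 + 15 x/8.

P_5(x); series = 63 x^5/8 - 35 x^3/4 + 15 x/8


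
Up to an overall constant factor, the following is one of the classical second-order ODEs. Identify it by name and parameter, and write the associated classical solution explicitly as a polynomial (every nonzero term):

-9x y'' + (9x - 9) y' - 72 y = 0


All three coefficients share the factor -9; dividing through by -9 gives  x y'' + (1 - x) y' + 8 y = 0.
This matches the Laguerre equation x y'' + (1 - x) y' + n y = 0 with n = 8; the polynomial solution is L_8(x).
With y = sum_k a_k x^k, matching x^k gives (k+1)k a_{k+1} + (k+1) a_{k+1} - k a_k + n a_k = 0, i.e. (k+1)^2 a_{k+1} = (k - n) a_k = (k - 8) a_k. The right side vanishes at k = 8, so the series terminates at degree 8.
Standard normalization L_n(0) = 1 gives a_0 = 1. Work upward with a_{k+1} = (k - 8) a_k / (k+1)^2:
  a_1 = (0 - 8)(1) / 1^2 = -8/1 = -8
  a_2 = (1 - 8)(-8) / 2^2 = 56/4 = 14
  a_3 = (2 - 8)(14) / 3^2 = -84/9 = -28/3
  a_4 = (3 - 8)(-28/3) / 4^2 = (140/3)/16 = 35/12
  a_5 = (4 - 8)(35/12) / 5^2 = (-35/3)/25 = -7/15
  a_6 = (5 - 8)(-7/15) / 6^2 = (7/5)/36 = 7/180
  a_7 = (6 - 8)(7/180) / 7^2 = (-7/90)/49 = -1/630
  a_8 = (7 - 8)(-1/630) / 8^2 = (1/630)/64 = 1/40320
Hence L_8(x) = x^8/40320 - x^7/630 + 7 x^6/180 - 7 x^5/15 + 35 x^4/12 - 28 x^3/3 + 14 x^2 - 8 x + 1.

L_8(x); series = x^8/40320 - x^7/630 + 7 x^6/180 - 7 x^5/15 + 35 x^4/12 - 28 x^3/3 + 14 x^2 - 8 x + 1


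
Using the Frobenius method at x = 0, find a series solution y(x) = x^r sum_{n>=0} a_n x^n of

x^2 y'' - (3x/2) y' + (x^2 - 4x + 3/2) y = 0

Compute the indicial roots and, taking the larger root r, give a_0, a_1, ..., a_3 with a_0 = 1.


Write in Frobenius form y'' + (p(x)/x) y' + (q(x)/x^2) y = 0:
  p(x) = -3/2,  q(x) = x^2 - 4x + 3/2.
Indicial equation: r(r-1) + (-3/2) r + (3/2) = 0 -> roots r_1 = 3/2, r_2 = 1.
Take r = r_1 = 3/2. Let y(x) = x^r sum_{n>=0} a_n x^n with a_0 = 1.
Substitute y = x^r sum a_n x^n and match x^{r+n}. The recurrence is
  D(n) a_n - 4 a_{n-1} + 1 a_{n-2} = 0,  where D(n) = (r+n)(r+n-1) + (-3/2)(r+n) + (3/2).
  a_n = [4 a_{n-1} - 1 a_{n-2}] / D(n).
Since the indicial polynomial factors as (r - r_1)(r - r_2), D(n) = (r_1 + n - r_1)(r_1 + n - r_2) = n(n + 1/2).
Evaluating step by step (a_0 = 1):
  n = 1: D(1) = 1(1 + 1/2) = 3/2; numerator = 4(1) = 4; a_1 = (4)/(3/2) = 8/3
  n = 2: D(2) = 2(2 + 1/2) = 5; numerator = 4(8/3) - 1(1) = 29/3; a_2 = (29/3)/(5) = 29/15
  n = 3: D(3) = 3(3 + 1/2) = 21/2; numerator = 4(29/15) - 1(8/3) = 76/15; a_3 = (76/15)/(21/2) = 152/315

r = 3/2; a_0 = 1; a_1 = 8/3; a_2 = 29/15; a_3 = 152/315


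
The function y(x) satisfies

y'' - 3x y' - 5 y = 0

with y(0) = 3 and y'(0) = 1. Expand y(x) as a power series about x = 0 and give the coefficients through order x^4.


Ansatz: y(x) = sum_{n>=0} a_n x^n, so y'(x) = sum_{n>=1} n a_n x^(n-1) and y''(x) = sum_{n>=2} n(n-1) a_n x^(n-2).
Substitute into P(x) y'' + Q(x) y' + R(x) y = 0 with P(x) = 1, Q(x) = -3x, R(x) = -5, and match powers of x.
Initial conditions: a_0 = 3, a_1 = 1.
Setting the coefficient of each power of x to zero and solving order by order (substituting the coefficients already found):
  x^0: 2 a_2 - 5 a_0 = 0  ->  2 a_2 = 5 a_0 = 15  ->  a_2 = 15/2
  x^1: 6 a_3 - 8 a_1 = 0  ->  6 a_3 = 8 a_1 = 8  ->  a_3 = 4/3
  x^2: 12 a_4 - 11 a_2 = 0  ->  12 a_4 = 11 a_2 = 165/2  ->  a_4 = 55/8
Truncated series: y(x) = 3 + x + (15/2) x^2 + (4/3) x^3 + (55/8) x^4 + O(x^5).

a_0 = 3; a_1 = 1; a_2 = 15/2; a_3 = 4/3; a_4 = 55/8


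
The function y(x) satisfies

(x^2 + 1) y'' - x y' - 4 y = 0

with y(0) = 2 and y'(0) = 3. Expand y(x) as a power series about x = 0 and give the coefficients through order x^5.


Ansatz: y(x) = sum_{n>=0} a_n x^n, so y'(x) = sum_{n>=1} n a_n x^(n-1) and y''(x) = sum_{n>=2} n(n-1) a_n x^(n-2).
Substitute into P(x) y'' + Q(x) y' + R(x) y = 0 with P(x) = x^2 + 1, Q(x) = -x, R(x) = -4, and match powers of x.
Initial conditions: a_0 = 2, a_1 = 3.
Setting the coefficient of each power of x to zero and solving order by order (substituting the coefficients already found):
  x^0: 2 a_2 - 4 a_0 = 0  ->  2 a_2 = 4 a_0 = 8  ->  a_2 = 4
  x^1: 6 a_3 - 5 a_1 = 0  ->  6 a_3 = 5 a_1 = 15  ->  a_3 = 5/2
  x^2: 12 a_4 - 4 a_2 = 0  ->  12 a_4 = 4 a_2 = 16  ->  a_4 = 4/3
  x^3: 20 a_5 - a_3 = 0  ->  20 a_5 = a_3 = 5/2  ->  a_5 = 1/8
Truncated series: y(x) = 2 + 3 x + 4 x^2 + (5/2) x^3 + (4/3) x^4 + (1/8) x^5 + O(x^6).

a_0 = 2; a_1 = 3; a_2 = 4; a_3 = 5/2; a_4 = 4/3; a_5 = 1/8


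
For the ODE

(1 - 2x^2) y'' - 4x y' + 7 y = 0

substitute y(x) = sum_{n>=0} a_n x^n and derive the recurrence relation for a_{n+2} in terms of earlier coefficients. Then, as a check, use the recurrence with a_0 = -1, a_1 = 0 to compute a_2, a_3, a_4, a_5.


Substitute y = sum_n a_n x^n.
(1 - 2 x^2) y'' contributes (n+2)(n+1) a_{n+2} - 2 n(n-1) a_n at x^n.
-4 x y'(x) contributes -4 n a_n at x^n.
7 y(x) contributes 7 a_n at x^n.
Matching x^n: (n+2)(n+1) a_{n+2} + (-2 n(n-1) - 4 n + 7) a_n = 0.
Thus a_{n+2} = (2 n(n-1) + 4 n - 7) / ((n+1)(n+2)) * a_n.

Check with a_0 = -1, a_1 = 0 (apply the recurrence for n = 0, 1, 2, 3): a_0 = -1, a_1 = 0, a_2 = 7/2, a_3 = 0, a_4 = 35/24, a_5 = 0.

a_(n+2) = (2 n(n-1) + 4 n - 7) / ((n+1)(n+2)) * a_n; check: a_0 = -1, a_1 = 0, a_2 = 7/2, a_3 = 0, a_4 = 35/24, a_5 = 0


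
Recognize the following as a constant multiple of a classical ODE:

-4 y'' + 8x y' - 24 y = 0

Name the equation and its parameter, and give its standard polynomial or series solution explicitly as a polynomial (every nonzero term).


All three coefficients share the factor -4; dividing through by -4 gives  y'' - 2x y' + 6 y = 0.
This matches the Hermite equation y'' - 2x y' + 2n y = 0 with 2n = 6, so n = 3; the polynomial solution is H_3(x).
With y = sum_k a_k x^k, matching x^k gives (k+2)(k+1) a_{k+2} = 2(k - n) a_k = 2(k - 3) a_k. The right side vanishes at k = 3, so the series with the parity of 3 terminates at degree 3.
Standard normalization: leading coefficient of H_n is 2^n, so a_3 = 2^3 = 8. Work downward with a_k = (k+1)(k+2) a_{k+2} / (2(k - n)):
  a_1 = (2)(3)(8) / (2(1 - 3)) = 48/(-4) = -12
Hence H_3(x) = 8 x^3 - 12 x.

H_3(x); series = 8 x^3 - 12 x


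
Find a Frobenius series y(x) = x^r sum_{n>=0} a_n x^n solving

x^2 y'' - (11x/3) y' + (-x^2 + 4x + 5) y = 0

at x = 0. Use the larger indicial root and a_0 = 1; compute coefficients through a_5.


Write in Frobenius form y'' + (p(x)/x) y' + (q(x)/x^2) y = 0:
  p(x) = -11/3,  q(x) = -x^2 + 4x + 5.
Indicial equation: r(r-1) + (-11/3) r + (5) = 0 -> roots r_1 = 3, r_2 = 5/3.
Take r = r_1 = 3. Let y(x) = x^r sum_{n>=0} a_n x^n with a_0 = 1.
Substitute y = x^r sum a_n x^n and match x^{r+n}. The recurrence is
  D(n) a_n + 4 a_{n-1} - 1 a_{n-2} = 0,  where D(n) = (r+n)(r+n-1) + (-11/3)(r+n) + (5).
  a_n = [-4 a_{n-1} + 1 a_{n-2}] / D(n).
Since the indicial polynomial factors as (r - r_1)(r - r_2), D(n) = (r_1 + n - r_1)(r_1 + n - r_2) = n(n + 4/3).
Evaluating step by step (a_0 = 1):
  n = 1: D(1) = 1(1 + 4/3) = 7/3; numerator = -4(1) = -4; a_1 = (-4)/(7/3) = -12/7
  n = 2: D(2) = 2(2 + 4/3) = 20/3; numerator = -4(-12/7) + 1(1) = 55/7; a_2 = (55/7)/(20/3) = 33/28
  n = 3: D(3) = 3(3 + 4/3) = 13; numerator = -4(33/28) + 1(-12/7) = -45/7; a_3 = (-45/7)/(13) = -45/91
  n = 4: D(4) = 4(4 + 4/3) = 64/3; numerator = -4(-45/91) + 1(33/28) = 1149/364; a_4 = (1149/364)/(64/3) = 3447/23296
  n = 5: D(5) = 5(5 + 4/3) = 95/3; numerator = -4(3447/23296) + 1(-45/91) = -6327/5824; a_5 = (-6327/5824)/(95/3) = -999/29120

r = 3; a_0 = 1; a_1 = -12/7; a_2 = 33/28; a_3 = -45/91; a_4 = 3447/23296; a_5 = -999/29120


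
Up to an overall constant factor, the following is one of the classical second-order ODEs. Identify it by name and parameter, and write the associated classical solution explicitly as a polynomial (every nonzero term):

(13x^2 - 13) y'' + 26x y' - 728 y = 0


All three coefficients share the factor -13; dividing through by -13 gives  (1 - x^2) y'' - 2x y' + 56 y = 0.
This matches the Legendre equation (1 - x^2) y'' - 2x y' + n(n+1) y = 0 (note the -2x y' term) with n(n+1) = 56, so n = 7; the polynomial solution is P_7(x).
With y = sum_k a_k x^k, matching x^k gives (k+2)(k+1) a_{k+2} = [k(k+1) - n(n+1)] a_k = (k - 7)(k + 8) a_k. The right side vanishes at k = 7, so the series with the parity of 7 terminates at degree 7.
Standard normalization (P_n(1) = 1): leading coefficient (2n)!/(2^n (n!)^2) = 87178291200/(128*25401600) = 429/16, so a_7 = 429/16. Work downward with a_k = (k+1)(k+2) a_{k+2} / ((k - 7)(k + 8)):
  a_5 = (6)(7)(429/16) / ((5 - 7)(5 + 8)) = (9009/8)/(-26) = -693/16
  a_3 = (4)(5)(-693/16) / ((3 - 7)(3 + 8)) = (-3465/4)/(-44) = 315/16
  a_1 = (2)(3)(315/16) / ((1 - 7)(1 + 8)) = (945/8)/(-54) = -35/16
Hence P_7(x) = 429 x^7/16 - 693 x^5/16 + 315 x^3/16 - 35 x/16.

P_7(x); series = 429 x^7/16 - 693 x^5/16 + 315 x^3/16 - 35 x/16


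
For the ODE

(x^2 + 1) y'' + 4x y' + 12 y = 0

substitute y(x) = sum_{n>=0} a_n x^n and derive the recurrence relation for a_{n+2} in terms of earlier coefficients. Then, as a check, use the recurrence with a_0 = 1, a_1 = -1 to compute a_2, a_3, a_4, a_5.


Substitute y = sum_n a_n x^n.
(1 + 1 x^2) y'' contributes (n+2)(n+1) a_{n+2} + n(n-1) a_n at x^n.
4 x y'(x) contributes 4 n a_n at x^n.
12 y(x) contributes 12 a_n at x^n.
Matching x^n: (n+2)(n+1) a_{n+2} + (n(n-1) + 4 n + 12) a_n = 0.
Thus a_{n+2} = (-n(n-1) - 4 n - 12) / ((n+1)(n+2)) * a_n.

Check with a_0 = 1, a_1 = -1 (apply the recurrence for n = 0, 1, 2, 3): a_0 = 1, a_1 = -1, a_2 = -6, a_3 = 8/3, a_4 = 11, a_5 = -4.

a_(n+2) = (-n(n-1) - 4 n - 12) / ((n+1)(n+2)) * a_n; check: a_0 = 1, a_1 = -1, a_2 = -6, a_3 = 8/3, a_4 = 11, a_5 = -4


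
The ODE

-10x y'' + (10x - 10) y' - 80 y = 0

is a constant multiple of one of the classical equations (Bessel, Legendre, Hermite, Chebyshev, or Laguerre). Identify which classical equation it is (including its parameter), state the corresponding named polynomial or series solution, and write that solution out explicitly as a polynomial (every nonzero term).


All three coefficients share the factor -10; dividing through by -10 gives  x y'' + (1 - x) y' + 8 y = 0.
This matches the Laguerre equation x y'' + (1 - x) y' + n y = 0 with n = 8; the polynomial solution is L_8(x).
With y = sum_k a_k x^k, matching x^k gives (k+1)k a_{k+1} + (k+1) a_{k+1} - k a_k + n a_k = 0, i.e. (k+1)^2 a_{k+1} = (k - n) a_k = (k - 8) a_k. The right side vanishes at k = 8, so the series terminates at degree 8.
Standard normalization L_n(0) = 1 gives a_0 = 1. Work upward with a_{k+1} = (k - 8) a_k / (k+1)^2:
  a_1 = (0 - 8)(1) / 1^2 = -8/1 = -8
  a_2 = (1 - 8)(-8) / 2^2 = 56/4 = 14
  a_3 = (2 - 8)(14) / 3^2 = -84/9 = -28/3
  a_4 = (3 - 8)(-28/3) / 4^2 = (140/3)/16 = 35/12
  a_5 = (4 - 8)(35/12) / 5^2 = (-35/3)/25 = -7/15
  a_6 = (5 - 8)(-7/15) / 6^2 = (7/5)/36 = 7/180
  a_7 = (6 - 8)(7/180) / 7^2 = (-7/90)/49 = -1/630
  a_8 = (7 - 8)(-1/630) / 8^2 = (1/630)/64 = 1/40320
Hence L_8(x) = x^8/40320 - x^7/630 + 7 x^6/180 - 7 x^5/15 + 35 x^4/12 - 28 x^3/3 + 14 x^2 - 8 x + 1.

L_8(x); series = x^8/40320 - x^7/630 + 7 x^6/180 - 7 x^5/15 + 35 x^4/12 - 28 x^3/3 + 14 x^2 - 8 x + 1


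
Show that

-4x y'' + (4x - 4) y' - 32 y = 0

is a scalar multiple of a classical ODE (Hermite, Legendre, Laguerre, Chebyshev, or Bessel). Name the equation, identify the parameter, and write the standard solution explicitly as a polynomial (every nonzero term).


All three coefficients share the factor -4; dividing through by -4 gives  x y'' + (1 - x) y' + 8 y = 0.
This matches the Laguerre equation x y'' + (1 - x) y' + n y = 0 with n = 8; the polynomial solution is L_8(x).
With y = sum_k a_k x^k, matching x^k gives (k+1)k a_{k+1} + (k+1) a_{k+1} - k a_k + n a_k = 0, i.e. (k+1)^2 a_{k+1} = (k - n) a_k = (k - 8) a_k. The right side vanishes at k = 8, so the series terminates at degree 8.
Standard normalization L_n(0) = 1 gives a_0 = 1. Work upward with a_{k+1} = (k - 8) a_k / (k+1)^2:
  a_1 = (0 - 8)(1) / 1^2 = -8/1 = -8
  a_2 = (1 - 8)(-8) / 2^2 = 56/4 = 14
  a_3 = (2 - 8)(14) / 3^2 = -84/9 = -28/3
  a_4 = (3 - 8)(-28/3) / 4^2 = (140/3)/16 = 35/12
  a_5 = (4 - 8)(35/12) / 5^2 = (-35/3)/25 = -7/15
  a_6 = (5 - 8)(-7/15) / 6^2 = (7/5)/36 = 7/180
  a_7 = (6 - 8)(7/180) / 7^2 = (-7/90)/49 = -1/630
  a_8 = (7 - 8)(-1/630) / 8^2 = (1/630)/64 = 1/40320
Hence L_8(x) = x^8/40320 - x^7/630 + 7 x^6/180 - 7 x^5/15 + 35 x^4/12 - 28 x^3/3 + 14 x^2 - 8 x + 1.

L_8(x); series = x^8/40320 - x^7/630 + 7 x^6/180 - 7 x^5/15 + 35 x^4/12 - 28 x^3/3 + 14 x^2 - 8 x + 1


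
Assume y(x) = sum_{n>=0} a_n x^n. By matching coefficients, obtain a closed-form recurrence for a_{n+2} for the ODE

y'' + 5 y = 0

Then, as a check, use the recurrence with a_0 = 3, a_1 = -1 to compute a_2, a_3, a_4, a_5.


Substitute y = sum_n a_n x^n into y'' + (const) y = 0.
y''(x) = sum_{n>=0} (n+2)(n+1) a_{n+2} x^n.
The ODE becomes sum_n [(n+2)(n+1) a_{n+2} + 5 a_n] x^n = 0.
Setting each coefficient to zero gives the recurrence:
  (n+2)(n+1) a_{n+2} + 5 a_n = 0,
  a_{n+2} = -5 / ((n+1)(n+2)) a_n.

Check with a_0 = 3, a_1 = -1 (apply the recurrence for n = 0, 1, 2, 3): a_0 = 3, a_1 = -1, a_2 = -15/2, a_3 = 5/6, a_4 = 25/8, a_5 = -5/24.

a_{n+2} = -5/((n+1)(n+2)) * a_n; check: a_0 = 3, a_1 = -1, a_2 = -15/2, a_3 = 5/6, a_4 = 25/8, a_5 = -5/24


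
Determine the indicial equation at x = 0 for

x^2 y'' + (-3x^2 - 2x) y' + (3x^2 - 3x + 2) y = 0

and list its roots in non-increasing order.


Divide by x^2 to reach normal form y'' + P_1(x) y' + P_2(x) y = 0 with P_1(x) = -3 - 2/x and P_2(x) = 3 - 3/x + 2/x^2.
x = 0 is a singular point because the y'-coefficient -3 - 2/x has a pole at x = 0 and the y-coefficient 3 - 3/x + 2/x^2 has a pole at x = 0.
It is a regular singular point because x P_1(x) = p(x) = -3x - 2 and x^2 P_2(x) = q(x) = 3x^2 - 3x + 2 are polynomials, hence analytic at x = 0.
p(0) = -2,  q(0) = 2.
Indicial equation: r(r-1) + p(0) r + q(0) = 0, i.e. r^2 + (p(0) - 1) r + q(0) = 0, i.e. r^2 - 3 r + 2 = 0.
Discriminant: (-3)^2 - 4(2) = 1, so r = (3 ± 1)/2.
Solving: r_1 = 2, r_2 = 1.

indicial: r^2 - 3 r + 2 = 0; roots r_1 = 2, r_2 = 1


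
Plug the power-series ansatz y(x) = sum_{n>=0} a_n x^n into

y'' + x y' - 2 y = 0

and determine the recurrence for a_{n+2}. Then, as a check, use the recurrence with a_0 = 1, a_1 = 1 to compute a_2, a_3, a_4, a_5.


Substitute y = sum_n a_n x^n.
y''(x) has coefficient (n+2)(n+1) a_{n+2} at x^n;
x y'(x) has coefficient n a_n at x^n (shift);
-2 y(x) has coefficient -2 a_n at x^n.
Matching x^n: (n+2)(n+1) a_{n+2} + (n - 2) a_n = 0.
Thus a_{n+2} = (-n + 2) / ((n+1)(n+2)) * a_n.

Check with a_0 = 1, a_1 = 1 (apply the recurrence for n = 0, 1, 2, 3): a_0 = 1, a_1 = 1, a_2 = 1, a_3 = 1/6, a_4 = 0, a_5 = -1/120.

a_(n+2) = (-n + 2) / ((n+1)(n+2)) * a_n; check: a_0 = 1, a_1 = 1, a_2 = 1, a_3 = 1/6, a_4 = 0, a_5 = -1/120
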